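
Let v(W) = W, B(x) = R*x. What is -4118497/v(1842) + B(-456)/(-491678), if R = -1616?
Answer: -1013165865199/452835438 ≈ -2237.4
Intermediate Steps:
B(x) = -1616*x
-4118497/v(1842) + B(-456)/(-491678) = -4118497/1842 - 1616*(-456)/(-491678) = -4118497*1/1842 + 736896*(-1/491678) = -4118497/1842 - 368448/245839 = -1013165865199/452835438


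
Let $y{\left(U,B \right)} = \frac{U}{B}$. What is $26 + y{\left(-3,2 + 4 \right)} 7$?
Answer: $\frac{45}{2} \approx 22.5$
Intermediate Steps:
$26 + y{\left(-3,2 + 4 \right)} 7 = 26 + - \frac{3}{2 + 4} \cdot 7 = 26 + - \frac{3}{6} \cdot 7 = 26 + \left(-3\right) \frac{1}{6} \cdot 7 = 26 - \frac{7}{2} = \frac{45}{2}$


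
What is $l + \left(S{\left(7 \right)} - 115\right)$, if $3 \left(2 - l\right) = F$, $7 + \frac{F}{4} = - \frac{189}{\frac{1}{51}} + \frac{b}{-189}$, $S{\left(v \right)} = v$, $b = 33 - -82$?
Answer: $\frac{7232734}{567} \approx 12756.0$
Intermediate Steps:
$b = 115$ ($b = 33 + 82 = 115$)
$F = - \frac{7292836}{189}$ ($F = -28 + 4 \left(- \frac{189}{\frac{1}{51}} + \frac{115}{-189}\right) = -28 + 4 \left(- 189 \frac{1}{\frac{1}{51}} + 115 \left(- \frac{1}{189}\right)\right) = -28 + 4 \left(\left(-189\right) 51 - \frac{115}{189}\right) = -28 + 4 \left(-9639 - \frac{115}{189}\right) = -28 + 4 \left(- \frac{1821886}{189}\right) = -28 - \frac{7287544}{189} = - \frac{7292836}{189} \approx -38586.0$)
$l = \frac{7293970}{567}$ ($l = 2 - - \frac{7292836}{567} = 2 + \frac{7292836}{567} = \frac{7293970}{567} \approx 12864.0$)
$l + \left(S{\left(7 \right)} - 115\right) = \frac{7293970}{567} + \left(7 - 115\right) = \frac{7293970}{567} - 108 = \frac{7232734}{567}$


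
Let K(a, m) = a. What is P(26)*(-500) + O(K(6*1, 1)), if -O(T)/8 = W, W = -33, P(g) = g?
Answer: -12736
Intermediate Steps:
O(T) = 264 (O(T) = -8*(-33) = 264)
P(26)*(-500) + O(K(6*1, 1)) = 26*(-500) + 264 = -13000 + 264 = -12736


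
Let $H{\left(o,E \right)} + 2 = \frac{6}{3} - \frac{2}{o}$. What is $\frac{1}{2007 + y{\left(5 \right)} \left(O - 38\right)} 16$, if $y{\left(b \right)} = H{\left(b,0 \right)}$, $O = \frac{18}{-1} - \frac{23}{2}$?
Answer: $\frac{8}{1017} \approx 0.0078663$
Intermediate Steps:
$H{\left(o,E \right)} = - \frac{2}{o}$ ($H{\left(o,E \right)} = -2 + \left(\frac{6}{3} - \frac{2}{o}\right) = -2 + \left(6 \cdot \frac{1}{3} - \frac{2}{o}\right) = -2 + \left(2 - \frac{2}{o}\right) = - \frac{2}{o}$)
$O = - \frac{59}{2}$ ($O = 18 \left(-1\right) - \frac{23}{2} = -18 - \frac{23}{2} = - \frac{59}{2} \approx -29.5$)
$y{\left(b \right)} = - \frac{2}{b}$
$\frac{1}{2007 + y{\left(5 \right)} \left(O - 38\right)} 16 = \frac{1}{2007 + - \frac{2}{5} \left(- \frac{59}{2} - 38\right)} 16 = \frac{1}{2007 + \left(-2\right) \frac{1}{5} \left(- \frac{135}{2}\right)} 16 = \frac{1}{2007 - -27} \cdot 16 = \frac{1}{2007 + 27} \cdot 16 = \frac{1}{2034} \cdot 16 = \frac{8}{1017}$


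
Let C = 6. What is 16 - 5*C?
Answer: -14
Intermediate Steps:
16 - 5*C = 16 - 5*6 = 16 - 30 = -14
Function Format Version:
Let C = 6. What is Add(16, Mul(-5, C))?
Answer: -14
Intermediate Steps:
Add(16, Mul(-5, C)) = Add(16, Mul(-5, 6)) = Add(16, -30) = -14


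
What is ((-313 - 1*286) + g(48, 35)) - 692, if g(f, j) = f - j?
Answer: -1278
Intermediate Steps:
((-313 - 1*286) + g(48, 35)) - 692 = ((-313 - 1*286) + (48 - 1*35)) - 692 = ((-313 - 286) + (48 - 35)) - 692 = (-599 + 13) - 692 = -586 - 692 = -1278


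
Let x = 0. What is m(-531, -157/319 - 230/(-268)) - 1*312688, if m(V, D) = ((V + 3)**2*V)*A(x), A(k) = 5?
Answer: -740484208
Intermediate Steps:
m(V, D) = 5*V*(3 + V)**2 (m(V, D) = ((V + 3)**2*V)*5 = ((3 + V)**2*V)*5 = (V*(3 + V)**2)*5 = 5*V*(3 + V)**2)
m(-531, -157/319 - 230/(-268)) - 1*312688 = 5*(-531)*(3 - 531)**2 - 1*312688 = 5*(-531)*(-528)**2 - 312688 = 5*(-531)*278784 - 312688 = -740171520 - 312688 = -740484208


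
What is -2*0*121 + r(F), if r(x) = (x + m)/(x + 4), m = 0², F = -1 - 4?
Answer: 5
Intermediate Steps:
F = -5
m = 0
r(x) = x/(4 + x) (r(x) = (x + 0)/(x + 4) = x/(4 + x))
-2*0*121 + r(F) = -2*0*121 - 5/(4 - 5) = 0*121 - 5/(-1) = 0 - 5*(-1) = 0 + 5 = 5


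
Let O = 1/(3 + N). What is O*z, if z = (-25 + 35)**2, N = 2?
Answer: 20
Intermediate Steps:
O = 1/5 (O = 1/(3 + 2) = 1/5 ≈ 0.20000)
z = 100 (z = 10**2 = 100)
O*z = (1/5)*100 = 20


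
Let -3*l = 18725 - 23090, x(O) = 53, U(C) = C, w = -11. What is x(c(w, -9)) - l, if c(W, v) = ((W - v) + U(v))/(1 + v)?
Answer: -1402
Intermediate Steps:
c(W, v) = W/(1 + v) (c(W, v) = ((W - v) + v)/(1 + v) = W/(1 + v))
l = 1455 (l = -(18725 - 23090)/3 = -1/3*(-4365) = 1455)
x(c(w, -9)) - l = 53 - 1*1455 = 53 - 1455 = -1402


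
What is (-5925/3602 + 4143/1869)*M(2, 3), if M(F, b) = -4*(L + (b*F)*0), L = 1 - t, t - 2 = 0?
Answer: 2566174/1122023 ≈ 2.2871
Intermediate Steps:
t = 2 (t = 2 + 0 = 2)
L = -1 (L = 1 - 1*2 = 1 - 2 = -1)
M(F, b) = 4 (M(F, b) = -4*(-1 + (b*F)*0) = -4*(-1 + (F*b)*0) = -4*(-1 + 0) = -4*(-1) = 4)
(-5925/3602 + 4143/1869)*M(2, 3) = (-5925/3602 + 4143/1869)*4 = (-5925*1/3602 + 4143*(1/1869))*4 = (-5925/3602 + 1381/623)*4 = (1283087/2244046)*4 = 2566174/1122023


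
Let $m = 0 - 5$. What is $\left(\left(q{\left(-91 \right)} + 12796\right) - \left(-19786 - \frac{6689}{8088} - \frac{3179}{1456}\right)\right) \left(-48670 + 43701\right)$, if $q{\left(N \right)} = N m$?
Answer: $- \frac{241669421652271}{1472016} \approx -1.6418 \cdot 10^{8}$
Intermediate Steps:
$m = -5$ ($m = 0 - 5 = -5$)
$q{\left(N \right)} = - 5 N$ ($q{\left(N \right)} = N \left(-5\right) = - 5 N$)
$\left(\left(q{\left(-91 \right)} + 12796\right) - \left(-19786 - \frac{6689}{8088} - \frac{3179}{1456}\right)\right) \left(-48670 + 43701\right) = \left(\left(\left(-5\right) \left(-91\right) + 12796\right) - \left(-19786 - \frac{6689}{8088} - \frac{3179}{1456}\right)\right) \left(-48670 + 43701\right) = \left(\left(455 + 12796\right) - \left(-19786 - \frac{6689}{8088} - \frac{3179}{1456}\right)\right) \left(-4969\right) = \left(13251 + \left(19786 - \left(- \frac{6689}{8088} - \frac{3179}{1456}\right)\right)\right) \left(-4969\right) = \left(13251 + \left(19786 - - \frac{4431367}{1472016}\right)\right) \left(-4969\right) = \left(13251 + \left(19786 + \frac{4431367}{1472016}\right)\right) \left(-4969\right) = \left(13251 + \frac{29129739943}{1472016}\right) \left(-4969\right) = \frac{48635423959}{1472016} \left(-4969\right) = - \frac{241669421652271}{1472016}$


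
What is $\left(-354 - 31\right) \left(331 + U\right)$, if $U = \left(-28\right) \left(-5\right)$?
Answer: $-181335$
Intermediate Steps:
$U = 140$
$\left(-354 - 31\right) \left(331 + U\right) = \left(-354 - 31\right) \left(331 + 140\right) = \left(-385\right) 471 = -181335$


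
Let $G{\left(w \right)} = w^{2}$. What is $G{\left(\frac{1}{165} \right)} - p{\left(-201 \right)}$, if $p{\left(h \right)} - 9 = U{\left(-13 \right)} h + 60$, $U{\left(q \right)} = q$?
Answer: $- \frac{73017449}{27225} \approx -2682.0$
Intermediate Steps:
$p{\left(h \right)} = 69 - 13 h$ ($p{\left(h \right)} = 9 - \left(-60 + 13 h\right) = 69 - 13 h$)
$G{\left(\frac{1}{165} \right)} - p{\left(-201 \right)} = \left(\frac{1}{165}\right)^{2} - \left(69 - -2613\right) = \left(\frac{1}{165}\right)^{2} - \left(69 + 2613\right) = \frac{1}{27225} - 2682 = - \frac{73017449}{27225}$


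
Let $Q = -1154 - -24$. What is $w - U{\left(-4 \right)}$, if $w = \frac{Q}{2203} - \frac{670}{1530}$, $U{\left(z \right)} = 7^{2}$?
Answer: $- \frac{16836382}{337059} \approx -49.951$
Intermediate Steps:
$Q = -1130$ ($Q = -1154 + 24 = -1130$)
$U{\left(z \right)} = 49$
$w = - \frac{320491}{337059}$ ($w = - \frac{1130}{2203} - \frac{670}{1530} = \left(-1130\right) \frac{1}{2203} - \frac{67}{153} = - \frac{1130}{2203} - \frac{67}{153} = - \frac{320491}{337059} \approx -0.95085$)
$w - U{\left(-4 \right)} = - \frac{320491}{337059} - 49 = - \frac{16836382}{337059}$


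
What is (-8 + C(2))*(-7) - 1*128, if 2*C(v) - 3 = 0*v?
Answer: -165/2 ≈ -82.500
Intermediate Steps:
C(v) = 3/2 (C(v) = 3/2 + (0*v)/2 = 3/2 + (1/2)*0 = 3/2 + 0 = 3/2)
(-8 + C(2))*(-7) - 1*128 = (-8 + 3/2)*(-7) - 1*128 = -13/2*(-7) - 128 = 91/2 - 128 = -165/2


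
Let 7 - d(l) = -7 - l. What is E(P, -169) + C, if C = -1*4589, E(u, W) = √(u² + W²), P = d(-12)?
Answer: -4589 + √28565 ≈ -4420.0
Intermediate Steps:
d(l) = 14 + l (d(l) = 7 - (-7 - l) = 7 + (7 + l) = 14 + l)
P = 2 (P = 14 - 12 = 2)
E(u, W) = √(W² + u²)
C = -4589
E(P, -169) + C = √((-169)² + 2²) - 4589 = √(28561 + 4) - 4589 = √28565 - 4589 = -4589 + √28565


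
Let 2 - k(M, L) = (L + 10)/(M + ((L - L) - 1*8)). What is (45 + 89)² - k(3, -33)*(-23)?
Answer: 89481/5 ≈ 17896.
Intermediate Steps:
k(M, L) = 2 - (10 + L)/(-8 + M) (k(M, L) = 2 - (L + 10)/(M + ((L - L) - 1*8)) = 2 - (10 + L)/(M + (0 - 8)) = 2 - (10 + L)/(M - 8) = 2 - (10 + L)/(-8 + M))
(45 + 89)² - k(3, -33)*(-23) = (45 + 89)² - (-26 - 1*(-33) + 2*3)/(-8 + 3)*(-23) = 134² - (-26 + 33 + 6)/(-5)*(-23) = 17956 - (-⅕*13)*(-23) = 17956 - (-13)*(-23)/5 = 17956 - 1*299/5 = 17956 - 299/5 = 89481/5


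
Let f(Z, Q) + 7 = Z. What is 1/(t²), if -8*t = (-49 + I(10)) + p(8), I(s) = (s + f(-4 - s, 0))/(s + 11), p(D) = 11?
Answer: 28224/654481 ≈ 0.043124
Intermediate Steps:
f(Z, Q) = -7 + Z
I(s) = -11/(11 + s) (I(s) = (s + (-7 + (-4 - s)))/(s + 11) = (s + (-11 - s))/(11 + s) = -11/(11 + s))
t = 809/168 (t = -((-49 - 11/(11 + 10)) + 11)/8 = -((-49 - 11/21) + 11)/8 = -(-1040/21 + 11)/8 = -⅛*(-809/21) = 809/168 ≈ 4.8155)
1/(t²) = 1/((809/168)²) = 1/(654481/28224) = 28224/654481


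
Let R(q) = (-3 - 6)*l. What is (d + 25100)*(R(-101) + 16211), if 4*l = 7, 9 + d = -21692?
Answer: 220190619/4 ≈ 5.5048e+7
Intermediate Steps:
d = -21701 (d = -9 - 21692 = -21701)
l = 7/4 (l = (¼)*7 = 7/4 ≈ 1.7500)
R(q) = -63/4 (R(q) = (-3 - 6)*(7/4) = -9*7/4 = -63/4)
(d + 25100)*(R(-101) + 16211) = (-21701 + 25100)*(-63/4 + 16211) = 3399*(64781/4) = 220190619/4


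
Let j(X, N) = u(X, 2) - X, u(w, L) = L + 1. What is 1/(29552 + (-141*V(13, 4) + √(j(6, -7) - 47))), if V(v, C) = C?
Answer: 14494/420152097 - 5*I*√2/840304194 ≈ 3.4497e-5 - 8.4149e-9*I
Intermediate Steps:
u(w, L) = 1 + L
j(X, N) = 3 - X (j(X, N) = (1 + 2) - X = 3 - X)
1/(29552 + (-141*V(13, 4) + √(j(6, -7) - 47))) = 1/(29552 + (-141*4 + √((3 - 1*6) - 47))) = 1/(29552 + (-564 + √((3 - 6) - 47))) = 1/(29552 + (-564 + √(-3 - 47))) = 1/(29552 + (-564 + √(-50))) = 1/(29552 + (-564 + 5*I*√2)) = 1/(28988 + 5*I*√2)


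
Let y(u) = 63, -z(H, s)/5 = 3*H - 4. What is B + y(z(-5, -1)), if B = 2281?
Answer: 2344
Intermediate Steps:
z(H, s) = 20 - 15*H (z(H, s) = -5*(3*H - 4) = -5*(-4 + 3*H) = 20 - 15*H)
B + y(z(-5, -1)) = 2281 + 63 = 2344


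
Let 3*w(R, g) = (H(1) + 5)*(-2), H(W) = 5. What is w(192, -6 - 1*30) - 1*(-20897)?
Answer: 62671/3 ≈ 20890.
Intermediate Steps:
w(R, g) = -20/3 (w(R, g) = ((5 + 5)*(-2))/3 = (10*(-2))/3 = (⅓)*(-20) = -20/3)
w(192, -6 - 1*30) - 1*(-20897) = -20/3 - 1*(-20897) = -20/3 + 20897 = 62671/3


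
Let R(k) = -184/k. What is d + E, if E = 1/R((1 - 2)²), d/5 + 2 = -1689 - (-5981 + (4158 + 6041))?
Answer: -5436281/184 ≈ -29545.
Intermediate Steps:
d = -29545 (d = -10 + 5*(-1689 - (-5981 + (4158 + 6041))) = -10 + 5*(-1689 - (-5981 + 10199)) = -10 + 5*(-1689 - 1*4218) = -10 + 5*(-1689 - 4218) = -10 + 5*(-5907) = -10 - 29535 = -29545)
E = -1/184 (E = 1/(-184/(1 - 2)²) = 1/(-184/((-1)²)) = 1/(-184/1) = 1/(-184*1) = 1/(-184) = -1/184 ≈ -0.0054348)
d + E = -29545 - 1/184 = -5436281/184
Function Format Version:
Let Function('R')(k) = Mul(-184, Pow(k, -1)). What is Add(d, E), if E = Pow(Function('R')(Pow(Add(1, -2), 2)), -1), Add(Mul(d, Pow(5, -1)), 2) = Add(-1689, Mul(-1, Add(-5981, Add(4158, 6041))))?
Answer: Rational(-5436281, 184) ≈ -29545.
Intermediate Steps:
d = -29545 (d = Add(-10, Mul(5, Add(-1689, Mul(-1, Add(-5981, Add(4158, 6041)))))) = Add(-10, Mul(5, Add(-1689, Mul(-1, Add(-5981, 10199))))) = Add(-10, Mul(5, Add(-1689, Mul(-1, 4218)))) = Add(-10, Mul(5, Add(-1689, -4218))) = Add(-10, Mul(5, -5907)) = Add(-10, -29535) = -29545)
E = Rational(-1, 184) (E = Pow(Mul(-184, Pow(Pow(Add(1, -2), 2), -1)), -1) = Pow(Mul(-184, Pow(Pow(-1, 2), -1)), -1) = Pow(Mul(-184, Pow(1, -1)), -1) = Pow(Mul(-184, 1), -1) = Pow(-184, -1) = Rational(-1, 184) ≈ -0.0054348)
Add(d, E) = Add(-29545, Rational(-1, 184)) = Rational(-5436281, 184)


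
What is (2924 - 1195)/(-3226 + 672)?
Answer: -1729/2554 ≈ -0.67698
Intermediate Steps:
(2924 - 1195)/(-3226 + 672) = 1729/(-2554) = 1729*(-1/2554) = -1729/2554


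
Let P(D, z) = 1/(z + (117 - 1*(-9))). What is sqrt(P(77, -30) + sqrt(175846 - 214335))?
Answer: sqrt(6 + 576*I*sqrt(38489))/24 ≈ 9.9045 + 9.9039*I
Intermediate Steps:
P(D, z) = 1/(126 + z) (P(D, z) = 1/(z + (117 + 9)) = 1/(z + 126) = 1/(126 + z))
sqrt(P(77, -30) + sqrt(175846 - 214335)) = sqrt(1/(126 - 30) + sqrt(175846 - 214335)) = sqrt(1/96 + sqrt(-38489)) = sqrt(1/96 + I*sqrt(38489))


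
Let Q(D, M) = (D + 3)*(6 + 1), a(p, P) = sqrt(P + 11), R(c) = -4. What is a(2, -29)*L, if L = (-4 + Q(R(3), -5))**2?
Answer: 363*I*sqrt(2) ≈ 513.36*I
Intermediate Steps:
a(p, P) = sqrt(11 + P)
Q(D, M) = 21 + 7*D (Q(D, M) = (3 + D)*7 = 21 + 7*D)
L = 121 (L = (-4 + (21 + 7*(-4)))**2 = (-4 + (21 - 28))**2 = (-4 - 7)**2 = (-11)**2 = 121)
a(2, -29)*L = sqrt(11 - 29)*121 = sqrt(-18)*121 = (3*I*sqrt(2))*121 = 363*I*sqrt(2)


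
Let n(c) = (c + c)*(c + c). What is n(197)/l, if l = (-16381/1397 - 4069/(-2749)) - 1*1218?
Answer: -298080519154/2358448465 ≈ -126.39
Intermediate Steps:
n(c) = 4*c**2 (n(c) = (2*c)*(2*c) = 4*c**2)
l = -4716896930/3840353 (l = (-16381*1/1397 - 4069*(-1/2749)) - 1218 = (-16381/1397 + 4069/2749) - 1218 = -39346976/3840353 - 1218 = -4716896930/3840353 ≈ -1228.2)
n(197)/l = (4*197**2)/(-4716896930/3840353) = (4*38809)*(-3840353/4716896930) = 155236*(-3840353/4716896930) = -298080519154/2358448465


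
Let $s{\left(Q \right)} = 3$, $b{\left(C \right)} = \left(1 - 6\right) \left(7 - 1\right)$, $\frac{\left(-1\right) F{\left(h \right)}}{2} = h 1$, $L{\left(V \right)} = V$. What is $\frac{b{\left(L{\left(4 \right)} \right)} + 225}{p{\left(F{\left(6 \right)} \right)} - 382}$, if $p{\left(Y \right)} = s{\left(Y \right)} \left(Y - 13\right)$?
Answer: $- \frac{195}{457} \approx -0.4267$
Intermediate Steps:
$F{\left(h \right)} = - 2 h$ ($F{\left(h \right)} = - 2 h 1 = - 2 h$)
$b{\left(C \right)} = -30$ ($b{\left(C \right)} = \left(-5\right) 6 = -30$)
$p{\left(Y \right)} = -39 + 3 Y$ ($p{\left(Y \right)} = 3 \left(Y - 13\right) = 3 \left(-13 + Y\right) = -39 + 3 Y$)
$\frac{b{\left(L{\left(4 \right)} \right)} + 225}{p{\left(F{\left(6 \right)} \right)} - 382} = \frac{-30 + 225}{\left(-39 + 3 \left(\left(-2\right) 6\right)\right) - 382} = \frac{195}{\left(-39 + 3 \left(-12\right)\right) - 382} = \frac{195}{\left(-39 - 36\right) - 382} = \frac{195}{-75 - 382} = \frac{195}{-457} = 195 \left(- \frac{1}{457}\right) = - \frac{195}{457}$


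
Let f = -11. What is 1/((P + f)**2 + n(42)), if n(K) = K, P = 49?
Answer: 1/1486 ≈ 0.00067295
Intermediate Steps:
1/((P + f)**2 + n(42)) = 1/((49 - 11)**2 + 42) = 1/(38**2 + 42) = 1/(1444 + 42) = 1/1486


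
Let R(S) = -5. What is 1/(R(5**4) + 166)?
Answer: 1/161 ≈ 0.0062112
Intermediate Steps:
1/(R(5**4) + 166) = 1/(-5 + 166) = 1/161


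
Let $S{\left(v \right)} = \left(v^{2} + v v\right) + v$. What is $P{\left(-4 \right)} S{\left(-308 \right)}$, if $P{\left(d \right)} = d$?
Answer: $-757680$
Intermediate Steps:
$S{\left(v \right)} = v + 2 v^{2}$ ($S{\left(v \right)} = \left(v^{2} + v^{2}\right) + v = 2 v^{2} + v = v + 2 v^{2}$)
$P{\left(-4 \right)} S{\left(-308 \right)} = - 4 \left(- 308 \left(1 + 2 \left(-308\right)\right)\right) = - 4 \left(- 308 \left(1 - 616\right)\right) = - 4 \left(\left(-308\right) \left(-615\right)\right) = \left(-4\right) 189420 = -757680$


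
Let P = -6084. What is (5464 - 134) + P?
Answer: -754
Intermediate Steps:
(5464 - 134) + P = (5464 - 134) - 6084 = 5330 - 6084 = -754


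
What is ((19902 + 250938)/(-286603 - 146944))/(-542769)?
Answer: 90280/78438623881 ≈ 1.1510e-6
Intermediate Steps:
((19902 + 250938)/(-286603 - 146944))/(-542769) = (270840/(-433547))*(-1/542769) = (270840*(-1/433547))*(-1/542769) = -270840/433547*(-1/542769) = 90280/78438623881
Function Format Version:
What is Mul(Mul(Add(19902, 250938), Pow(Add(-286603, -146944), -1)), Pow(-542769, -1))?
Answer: Rational(90280, 78438623881) ≈ 1.1510e-6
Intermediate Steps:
Mul(Mul(Add(19902, 250938), Pow(Add(-286603, -146944), -1)), Pow(-542769, -1)) = Mul(Mul(270840, Pow(-433547, -1)), Rational(-1, 542769)) = Mul(Mul(270840, Rational(-1, 433547)), Rational(-1, 542769)) = Mul(Rational(-270840, 433547), Rational(-1, 542769)) = Rational(90280, 78438623881)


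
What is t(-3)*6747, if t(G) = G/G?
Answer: 6747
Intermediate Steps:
t(G) = 1
t(-3)*6747 = 1*6747 = 6747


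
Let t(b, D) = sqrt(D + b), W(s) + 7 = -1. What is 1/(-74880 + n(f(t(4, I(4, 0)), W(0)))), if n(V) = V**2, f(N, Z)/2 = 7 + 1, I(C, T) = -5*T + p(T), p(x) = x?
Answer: -1/74624 ≈ -1.3401e-5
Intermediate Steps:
W(s) = -8 (W(s) = -7 - 1 = -8)
I(C, T) = -4*T (I(C, T) = -5*T + T = -4*T)
f(N, Z) = 16 (f(N, Z) = 2*(7 + 1) = 2*8 = 16)
1/(-74880 + n(f(t(4, I(4, 0)), W(0)))) = 1/(-74880 + 16**2) = 1/(-74880 + 256) = 1/(-74624) = -1/74624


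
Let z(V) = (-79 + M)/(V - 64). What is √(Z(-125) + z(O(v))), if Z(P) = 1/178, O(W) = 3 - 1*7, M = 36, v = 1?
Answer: 3*√649077/3026 ≈ 0.79873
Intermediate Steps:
O(W) = -4 (O(W) = 3 - 7 = -4)
z(V) = -43/(-64 + V) (z(V) = (-79 + 36)/(V - 64) = -43/(-64 + V))
Z(P) = 1/178
√(Z(-125) + z(O(v))) = √(1/178 - 43/(-64 - 4)) = √(1/178 - 43/(-68)) = √(1/178 - 43*(-1/68)) = √(1/178 + 43/68) = √(3861/6052) = 3*√649077/3026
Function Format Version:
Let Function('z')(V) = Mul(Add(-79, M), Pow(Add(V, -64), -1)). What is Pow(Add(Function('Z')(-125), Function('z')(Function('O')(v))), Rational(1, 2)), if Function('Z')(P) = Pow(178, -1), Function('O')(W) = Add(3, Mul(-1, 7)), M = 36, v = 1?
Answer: Mul(Rational(3, 3026), Pow(649077, Rational(1, 2))) ≈ 0.79873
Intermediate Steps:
Function('O')(W) = -4 (Function('O')(W) = Add(3, -7) = -4)
Function('z')(V) = Mul(-43, Pow(Add(-64, V), -1)) (Function('z')(V) = Mul(Add(-79, 36), Pow(Add(V, -64), -1)) = Mul(-43, Pow(Add(-64, V), -1)))
Function('Z')(P) = Rational(1, 178)
Pow(Add(Function('Z')(-125), Function('z')(Function('O')(v))), Rational(1, 2)) = Pow(Add(Rational(1, 178), Mul(-43, Pow(Add(-64, -4), -1))), Rational(1, 2)) = Pow(Add(Rational(1, 178), Mul(-43, Pow(-68, -1))), Rational(1, 2)) = Pow(Add(Rational(1, 178), Mul(-43, Rational(-1, 68))), Rational(1, 2)) = Pow(Add(Rational(1, 178), Rational(43, 68)), Rational(1, 2)) = Pow(Rational(3861, 6052), Rational(1, 2)) = Mul(Rational(3, 3026), Pow(649077, Rational(1, 2)))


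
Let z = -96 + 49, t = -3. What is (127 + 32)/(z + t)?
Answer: -159/50 ≈ -3.1800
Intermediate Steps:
z = -47
(127 + 32)/(z + t) = (127 + 32)/(-47 - 3) = 159/(-50) = 159*(-1/50) = -159/50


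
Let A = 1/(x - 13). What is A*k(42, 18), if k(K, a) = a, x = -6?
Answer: -18/19 ≈ -0.94737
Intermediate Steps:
A = -1/19 (A = 1/(-6 - 13) = 1/(-19) = -1/19 ≈ -0.052632)
A*k(42, 18) = -1/19*18 = -18/19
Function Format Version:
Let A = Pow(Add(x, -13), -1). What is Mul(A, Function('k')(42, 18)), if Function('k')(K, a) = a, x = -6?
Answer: Rational(-18, 19) ≈ -0.94737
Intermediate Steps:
A = Rational(-1, 19) (A = Pow(Add(-6, -13), -1) = Pow(-19, -1) = Rational(-1, 19) ≈ -0.052632)
Mul(A, Function('k')(42, 18)) = Mul(Rational(-1, 19), 18) = Rational(-18, 19)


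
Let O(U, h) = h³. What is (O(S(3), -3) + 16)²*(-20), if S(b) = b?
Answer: -2420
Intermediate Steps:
(O(S(3), -3) + 16)²*(-20) = ((-3)³ + 16)²*(-20) = (-27 + 16)²*(-20) = (-11)²*(-20) = 121*(-20) = -2420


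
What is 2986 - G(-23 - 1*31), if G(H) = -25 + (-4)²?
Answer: 2995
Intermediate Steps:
G(H) = -9 (G(H) = -25 + 16 = -9)
2986 - G(-23 - 1*31) = 2986 - 1*(-9) = 2986 + 9 = 2995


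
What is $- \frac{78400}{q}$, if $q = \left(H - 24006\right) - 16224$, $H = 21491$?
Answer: $\frac{11200}{2677} \approx 4.1838$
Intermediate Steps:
$q = -18739$ ($q = \left(21491 - 24006\right) - 16224 = -2515 - 16224 = -18739$)
$- \frac{78400}{q} = - \frac{78400}{-18739} = \left(-78400\right) \left(- \frac{1}{18739}\right) = \frac{11200}{2677}$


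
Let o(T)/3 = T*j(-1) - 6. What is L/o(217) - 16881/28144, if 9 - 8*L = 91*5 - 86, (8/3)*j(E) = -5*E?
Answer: -19171549/30085936 ≈ -0.63723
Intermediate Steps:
j(E) = -15*E/8 (j(E) = 3*(-5*E)/8 = -15*E/8)
L = -45 (L = 9/8 - (91*5 - 86)/8 = 9/8 - (455 - 86)/8 = 9/8 - 1/8*369 = 9/8 - 369/8 = -45)
o(T) = -18 + 45*T/8 (o(T) = 3*(T*(-15/8*(-1)) - 6) = 3*(T*(15/8) - 6) = 3*(15*T/8 - 6) = 3*(-6 + 15*T/8) = -18 + 45*T/8)
L/o(217) - 16881/28144 = -45/(-18 + (45/8)*217) - 16881/28144 = -45/(-18 + 9765/8) - 16881*1/28144 = -45/9621/8 - 16881/28144 = -45*8/9621 - 16881/28144 = -40/1069 - 16881/28144 = -19171549/30085936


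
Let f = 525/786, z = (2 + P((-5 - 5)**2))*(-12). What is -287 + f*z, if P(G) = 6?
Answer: -45997/131 ≈ -351.12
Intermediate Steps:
z = -96 (z = (2 + 6)*(-12) = 8*(-12) = -96)
f = 175/262 (f = 525*(1/786) = 175/262 ≈ 0.66794)
-287 + f*z = -287 + (175/262)*(-96) = -287 - 8400/131 = -45997/131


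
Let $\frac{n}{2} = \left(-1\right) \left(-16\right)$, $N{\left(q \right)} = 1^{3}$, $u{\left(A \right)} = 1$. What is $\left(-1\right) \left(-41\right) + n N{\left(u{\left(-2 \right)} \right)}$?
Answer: $73$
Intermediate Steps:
$N{\left(q \right)} = 1$
$n = 32$ ($n = 2 \left(\left(-1\right) \left(-16\right)\right) = 2 \cdot 16 = 32$)
$\left(-1\right) \left(-41\right) + n N{\left(u{\left(-2 \right)} \right)} = \left(-1\right) \left(-41\right) + 32 \cdot 1 = 41 + 32 = 73$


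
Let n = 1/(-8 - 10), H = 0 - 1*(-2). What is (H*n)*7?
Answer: -7/9 ≈ -0.77778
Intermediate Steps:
H = 2 (H = 0 + 2 = 2)
n = -1/18 (n = 1/(-18) = -1/18 ≈ -0.055556)
(H*n)*7 = (2*(-1/18))*7 = -⅑*7 = -7/9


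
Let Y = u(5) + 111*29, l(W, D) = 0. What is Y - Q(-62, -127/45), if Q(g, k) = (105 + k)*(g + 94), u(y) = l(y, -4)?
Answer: -2281/45 ≈ -50.689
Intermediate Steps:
u(y) = 0
Q(g, k) = (94 + g)*(105 + k) (Q(g, k) = (105 + k)*(94 + g) = (94 + g)*(105 + k))
Y = 3219 (Y = 0 + 111*29 = 0 + 3219 = 3219)
Y - Q(-62, -127/45) = 3219 - (9870 + 94*(-127/45) + 105*(-62) - (-7874)/45) = 3219 - (9870 + 94*(-127*1/45) - 6510 - (-7874)/45) = 3219 - (9870 + 94*(-127/45) - 6510 - 62*(-127/45)) = 3219 - (9870 - 11938/45 - 6510 + 7874/45) = 3219 - 1*147136/45 = 3219 - 147136/45 = -2281/45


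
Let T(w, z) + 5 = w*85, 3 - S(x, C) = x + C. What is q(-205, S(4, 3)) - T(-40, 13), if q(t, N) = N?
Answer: 3401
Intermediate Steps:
S(x, C) = 3 - C - x (S(x, C) = 3 - (x + C) = 3 - (C + x) = 3 + (-C - x) = 3 - C - x)
T(w, z) = -5 + 85*w (T(w, z) = -5 + w*85 = -5 + 85*w)
q(-205, S(4, 3)) - T(-40, 13) = (3 - 1*3 - 1*4) - (-5 + 85*(-40)) = (3 - 3 - 4) - (-5 - 3400) = -4 - 1*(-3405) = -4 + 3405 = 3401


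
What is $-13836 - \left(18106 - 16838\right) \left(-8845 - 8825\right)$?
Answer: $22391724$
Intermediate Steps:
$-13836 - \left(18106 - 16838\right) \left(-8845 - 8825\right) = -13836 - 1268 \left(-17670\right) = -13836 - -22405560 = -13836 + 22405560 = 22391724$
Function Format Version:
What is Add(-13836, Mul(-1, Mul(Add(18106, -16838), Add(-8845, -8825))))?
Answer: 22391724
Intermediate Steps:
Add(-13836, Mul(-1, Mul(Add(18106, -16838), Add(-8845, -8825)))) = Add(-13836, Mul(-1, Mul(1268, -17670))) = Add(-13836, Mul(-1, -22405560)) = Add(-13836, 22405560) = 22391724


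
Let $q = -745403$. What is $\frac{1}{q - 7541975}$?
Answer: $- \frac{1}{8287378} \approx -1.2067 \cdot 10^{-7}$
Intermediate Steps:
$\frac{1}{q - 7541975} = \frac{1}{-745403 - 7541975} = \frac{1}{-8287378} = - \frac{1}{8287378}$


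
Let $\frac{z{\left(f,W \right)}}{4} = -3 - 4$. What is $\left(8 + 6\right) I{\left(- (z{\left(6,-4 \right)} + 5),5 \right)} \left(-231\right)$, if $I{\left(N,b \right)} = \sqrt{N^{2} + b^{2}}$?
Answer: $- 3234 \sqrt{554} \approx -76119.0$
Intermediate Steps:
$z{\left(f,W \right)} = -28$ ($z{\left(f,W \right)} = 4 \left(-3 - 4\right) = 4 \left(-7\right) = -28$)
$\left(8 + 6\right) I{\left(- (z{\left(6,-4 \right)} + 5),5 \right)} \left(-231\right) = \left(8 + 6\right) \sqrt{\left(- (-28 + 5)\right)^{2} + 5^{2}} \left(-231\right) = 14 \sqrt{\left(\left(-1\right) \left(-23\right)\right)^{2} + 25} \left(-231\right) = 14 \sqrt{23^{2} + 25} \left(-231\right) = 14 \sqrt{529 + 25} \left(-231\right) = 14 \sqrt{554} \left(-231\right) = - 3234 \sqrt{554}$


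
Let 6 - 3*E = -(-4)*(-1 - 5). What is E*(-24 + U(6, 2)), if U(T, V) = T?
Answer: -180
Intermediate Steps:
E = 10 (E = 2 - (-1)*(-4*(-1 - 5))/3 = 2 - (-1)*(-4*(-6))/3 = 2 - (-1)*24/3 = 2 - ⅓*(-24) = 2 + 8 = 10)
E*(-24 + U(6, 2)) = 10*(-24 + 6) = 10*(-18) = -180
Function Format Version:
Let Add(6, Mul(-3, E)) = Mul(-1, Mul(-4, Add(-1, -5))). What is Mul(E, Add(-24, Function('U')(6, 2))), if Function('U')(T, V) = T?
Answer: -180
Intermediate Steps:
E = 10 (E = Add(2, Mul(Rational(-1, 3), Mul(-1, Mul(-4, Add(-1, -5))))) = Add(2, Mul(Rational(-1, 3), Mul(-1, Mul(-4, -6)))) = Add(2, Mul(Rational(-1, 3), Mul(-1, 24))) = Add(2, Mul(Rational(-1, 3), -24)) = Add(2, 8) = 10)
Mul(E, Add(-24, Function('U')(6, 2))) = Mul(10, Add(-24, 6)) = Mul(10, -18) = -180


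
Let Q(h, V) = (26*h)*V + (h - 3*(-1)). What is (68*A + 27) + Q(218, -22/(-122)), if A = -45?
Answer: -109184/61 ≈ -1789.9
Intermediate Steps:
Q(h, V) = 3 + h + 26*V*h (Q(h, V) = 26*V*h + (h + 3) = 26*V*h + (3 + h) = 3 + h + 26*V*h)
(68*A + 27) + Q(218, -22/(-122)) = (68*(-45) + 27) + (3 + 218 + 26*(-22/(-122))*218) = (-3060 + 27) + (3 + 218 + 26*(-22*(-1/122))*218) = -3033 + (3 + 218 + 26*(11/61)*218) = -3033 + (3 + 218 + 62348/61) = -3033 + 75829/61 = -109184/61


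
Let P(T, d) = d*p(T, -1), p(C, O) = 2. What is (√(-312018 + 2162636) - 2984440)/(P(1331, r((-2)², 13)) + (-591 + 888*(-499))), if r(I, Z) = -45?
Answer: 2984440/443793 - √1850618/443793 ≈ 6.7218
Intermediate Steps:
P(T, d) = 2*d (P(T, d) = d*2 = 2*d)
(√(-312018 + 2162636) - 2984440)/(P(1331, r((-2)², 13)) + (-591 + 888*(-499))) = (√(-312018 + 2162636) - 2984440)/(2*(-45) + (-591 + 888*(-499))) = (√1850618 - 2984440)/(-90 + (-591 - 443112)) = (-2984440 + √1850618)/(-90 - 443703) = (-2984440 + √1850618)/(-443793) = (-2984440 + √1850618)*(-1/443793) = 2984440/443793 - √1850618/443793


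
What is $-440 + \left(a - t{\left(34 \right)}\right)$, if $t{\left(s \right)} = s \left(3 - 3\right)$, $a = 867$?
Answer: $427$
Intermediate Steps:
$t{\left(s \right)} = 0$ ($t{\left(s \right)} = s \left(3 - 3\right) = s 0 = 0$)
$-440 + \left(a - t{\left(34 \right)}\right) = -440 + \left(867 - 0\right) = -440 + \left(867 + 0\right) = -440 + 867 = 427$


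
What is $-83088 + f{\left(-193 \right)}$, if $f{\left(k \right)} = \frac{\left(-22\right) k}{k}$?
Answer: $-83110$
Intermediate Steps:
$f{\left(k \right)} = -22$
$-83088 + f{\left(-193 \right)} = -83088 - 22 = -83110$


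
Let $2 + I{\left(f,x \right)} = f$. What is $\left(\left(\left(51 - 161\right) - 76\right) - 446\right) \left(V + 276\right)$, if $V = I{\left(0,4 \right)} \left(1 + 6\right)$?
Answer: $-165584$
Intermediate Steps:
$I{\left(f,x \right)} = -2 + f$
$V = -14$ ($V = \left(-2 + 0\right) \left(1 + 6\right) = \left(-2\right) 7 = -14$)
$\left(\left(\left(51 - 161\right) - 76\right) - 446\right) \left(V + 276\right) = \left(\left(\left(51 - 161\right) - 76\right) - 446\right) \left(-14 + 276\right) = \left(\left(-110 - 76\right) - 446\right) 262 = \left(-186 - 446\right) 262 = \left(-632\right) 262 = -165584$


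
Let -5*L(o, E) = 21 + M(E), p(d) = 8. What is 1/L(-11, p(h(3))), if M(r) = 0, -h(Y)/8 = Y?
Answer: -5/21 ≈ -0.23810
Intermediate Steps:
h(Y) = -8*Y
L(o, E) = -21/5 (L(o, E) = -(21 + 0)/5 = -⅕*21 = -21/5)
1/L(-11, p(h(3))) = 1/(-21/5) = -5/21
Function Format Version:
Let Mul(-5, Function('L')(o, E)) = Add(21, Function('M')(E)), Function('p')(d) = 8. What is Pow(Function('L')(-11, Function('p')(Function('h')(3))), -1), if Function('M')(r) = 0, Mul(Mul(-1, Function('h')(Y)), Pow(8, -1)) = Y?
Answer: Rational(-5, 21) ≈ -0.23810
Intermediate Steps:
Function('h')(Y) = Mul(-8, Y)
Function('L')(o, E) = Rational(-21, 5) (Function('L')(o, E) = Mul(Rational(-1, 5), Add(21, 0)) = Mul(Rational(-1, 5), 21) = Rational(-21, 5))
Pow(Function('L')(-11, Function('p')(Function('h')(3))), -1) = Pow(Rational(-21, 5), -1) = Rational(-5, 21)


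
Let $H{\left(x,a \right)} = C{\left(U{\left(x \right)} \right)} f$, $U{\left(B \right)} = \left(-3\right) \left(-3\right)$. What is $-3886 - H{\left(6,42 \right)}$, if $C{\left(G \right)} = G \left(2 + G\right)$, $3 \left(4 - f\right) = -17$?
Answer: $-4843$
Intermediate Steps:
$U{\left(B \right)} = 9$
$f = \frac{29}{3}$ ($f = 4 - - \frac{17}{3} = 4 + \frac{17}{3} = \frac{29}{3} \approx 9.6667$)
$H{\left(x,a \right)} = 957$ ($H{\left(x,a \right)} = 9 \left(2 + 9\right) \frac{29}{3} = 9 \cdot 11 \cdot \frac{29}{3} = 99 \cdot \frac{29}{3} = 957$)
$-3886 - H{\left(6,42 \right)} = -3886 - 957 = -4843$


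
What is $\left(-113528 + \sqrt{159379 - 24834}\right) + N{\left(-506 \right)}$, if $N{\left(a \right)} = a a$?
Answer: $142508 + \sqrt{134545} \approx 1.4287 \cdot 10^{5}$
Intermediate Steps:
$N{\left(a \right)} = a^{2}$
$\left(-113528 + \sqrt{159379 - 24834}\right) + N{\left(-506 \right)} = \left(-113528 + \sqrt{159379 - 24834}\right) + \left(-506\right)^{2} = \left(-113528 + \sqrt{134545}\right) + 256036 = 142508 + \sqrt{134545}$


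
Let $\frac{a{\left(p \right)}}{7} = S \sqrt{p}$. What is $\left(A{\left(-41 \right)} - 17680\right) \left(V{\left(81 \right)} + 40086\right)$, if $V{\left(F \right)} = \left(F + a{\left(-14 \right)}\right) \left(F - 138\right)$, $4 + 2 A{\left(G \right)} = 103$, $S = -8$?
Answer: $- \frac{1250672409}{2} - 56276556 i \sqrt{14} \approx -6.2534 \cdot 10^{8} - 2.1057 \cdot 10^{8} i$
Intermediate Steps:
$a{\left(p \right)} = - 56 \sqrt{p}$ ($a{\left(p \right)} = 7 \left(- 8 \sqrt{p}\right) = - 56 \sqrt{p}$)
$A{\left(G \right)} = \frac{99}{2}$ ($A{\left(G \right)} = -2 + \frac{1}{2} \cdot 103 = -2 + \frac{103}{2} = \frac{99}{2}$)
$V{\left(F \right)} = \left(-138 + F\right) \left(F - 56 i \sqrt{14}\right)$ ($V{\left(F \right)} = \left(F - 56 \sqrt{-14}\right) \left(F - 138\right) = \left(F - 56 i \sqrt{14}\right) \left(-138 + F\right) = \left(-138 + F\right) \left(F - 56 i \sqrt{14}\right)$)
$\left(A{\left(-41 \right)} - 17680\right) \left(V{\left(81 \right)} + 40086\right) = \left(\frac{99}{2} - 17680\right) \left(\left(81^{2} - 11178 + 7728 i \sqrt{14} - 56 i 81 \sqrt{14}\right) + 40086\right) = - \frac{35261 \left(\left(6561 - 11178 + 7728 i \sqrt{14} - 4536 i \sqrt{14}\right) + 40086\right)}{2} = - \frac{35261 \left(\left(-4617 + 3192 i \sqrt{14}\right) + 40086\right)}{2} = - \frac{35261 \left(35469 + 3192 i \sqrt{14}\right)}{2} = - \frac{1250672409}{2} - 56276556 i \sqrt{14}$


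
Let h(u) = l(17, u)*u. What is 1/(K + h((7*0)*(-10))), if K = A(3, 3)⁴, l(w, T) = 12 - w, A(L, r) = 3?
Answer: 1/81 ≈ 0.012346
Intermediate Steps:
h(u) = -5*u (h(u) = (12 - 1*17)*u = (12 - 17)*u = -5*u)
K = 81 (K = 3⁴ = 81)
1/(K + h((7*0)*(-10))) = 1/(81 - 5*7*0*(-10)) = 1/(81 - 0*(-10)) = 1/(81 - 5*0) = 1/(81 + 0) = 1/81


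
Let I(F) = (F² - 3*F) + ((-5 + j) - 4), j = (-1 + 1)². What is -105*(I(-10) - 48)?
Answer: -7665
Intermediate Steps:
j = 0 (j = 0² = 0)
I(F) = -9 + F² - 3*F (I(F) = (F² - 3*F) + ((-5 + 0) - 4) = (F² - 3*F) + (-5 - 4) = (F² - 3*F) - 9 = -9 + F² - 3*F)
-105*(I(-10) - 48) = -105*((-9 + (-10)² - 3*(-10)) - 48) = -105*((-9 + 100 + 30) - 48) = -105*(121 - 48) = -105*73 = -7665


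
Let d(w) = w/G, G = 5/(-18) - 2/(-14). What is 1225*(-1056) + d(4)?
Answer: -21991704/17 ≈ -1.2936e+6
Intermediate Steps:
G = -17/126 (G = 5*(-1/18) - 2*(-1/14) = -5/18 + ⅐ = -17/126 ≈ -0.13492)
d(w) = -126*w/17 (d(w) = w/(-17/126) = w*(-126/17) = -126*w/17)
1225*(-1056) + d(4) = 1225*(-1056) - 126/17*4 = -1293600 - 504/17 = -21991704/17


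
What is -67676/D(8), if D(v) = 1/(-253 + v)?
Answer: 16580620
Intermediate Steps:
-67676/D(8) = -67676/(1/(-253 + 8)) = -67676/(1/(-245)) = -67676/(-1/245) = -67676*(-245) = 16580620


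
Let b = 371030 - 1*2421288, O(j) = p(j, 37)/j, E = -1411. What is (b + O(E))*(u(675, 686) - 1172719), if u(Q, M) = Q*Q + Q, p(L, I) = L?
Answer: 1468843069683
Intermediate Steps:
u(Q, M) = Q + Q**2 (u(Q, M) = Q**2 + Q = Q + Q**2)
O(j) = 1 (O(j) = j/j = 1)
b = -2050258 (b = 371030 - 2421288 = -2050258)
(b + O(E))*(u(675, 686) - 1172719) = (-2050258 + 1)*(675*(1 + 675) - 1172719) = -2050257*(675*676 - 1172719) = -2050257*(456300 - 1172719) = -2050257*(-716419) = 1468843069683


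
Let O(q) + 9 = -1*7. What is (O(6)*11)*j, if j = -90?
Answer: 15840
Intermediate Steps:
O(q) = -16 (O(q) = -9 - 1*7 = -9 - 7 = -16)
(O(6)*11)*j = -16*11*(-90) = -176*(-90) = 15840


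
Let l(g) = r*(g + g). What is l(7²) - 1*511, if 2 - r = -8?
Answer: 469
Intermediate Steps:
r = 10 (r = 2 - 1*(-8) = 2 + 8 = 10)
l(g) = 20*g (l(g) = 10*(g + g) = 10*(2*g) = 20*g)
l(7²) - 1*511 = 20*7² - 1*511 = 20*49 - 511 = 980 - 511 = 469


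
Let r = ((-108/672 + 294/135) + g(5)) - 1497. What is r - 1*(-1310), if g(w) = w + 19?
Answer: -405677/2520 ≈ -160.98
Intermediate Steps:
g(w) = 19 + w
r = -3706877/2520 (r = ((-108/672 + 294/135) + (19 + 5)) - 1497 = ((-108*1/672 + 294*(1/135)) + 24) - 1497 = ((-9/56 + 98/45) + 24) - 1497 = (5083/2520 + 24) - 1497 = 65563/2520 - 1497 = -3706877/2520 ≈ -1471.0)
r - 1*(-1310) = -3706877/2520 - 1*(-1310) = -3706877/2520 + 1310 = -405677/2520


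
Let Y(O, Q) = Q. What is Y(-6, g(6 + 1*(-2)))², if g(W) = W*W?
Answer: 256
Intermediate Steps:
g(W) = W²
Y(-6, g(6 + 1*(-2)))² = ((6 + 1*(-2))²)² = ((6 - 2)²)² = (4²)² = 16² = 256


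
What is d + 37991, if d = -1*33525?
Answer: 4466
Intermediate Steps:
d = -33525
d + 37991 = -33525 + 37991 = 4466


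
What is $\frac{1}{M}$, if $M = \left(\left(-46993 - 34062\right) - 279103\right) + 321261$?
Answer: $- \frac{1}{38897} \approx -2.5709 \cdot 10^{-5}$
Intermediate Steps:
$M = -38897$ ($M = \left(-81055 - 279103\right) + 321261 = -360158 + 321261 = -38897$)
$\frac{1}{M} = \frac{1}{-38897} = - \frac{1}{38897}$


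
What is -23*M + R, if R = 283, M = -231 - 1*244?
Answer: 11208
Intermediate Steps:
M = -475 (M = -231 - 244 = -475)
-23*M + R = -23*(-475) + 283 = 10925 + 283 = 11208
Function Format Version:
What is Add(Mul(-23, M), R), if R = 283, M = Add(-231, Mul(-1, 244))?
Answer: 11208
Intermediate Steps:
M = -475 (M = Add(-231, -244) = -475)
Add(Mul(-23, M), R) = Add(Mul(-23, -475), 283) = Add(10925, 283) = 11208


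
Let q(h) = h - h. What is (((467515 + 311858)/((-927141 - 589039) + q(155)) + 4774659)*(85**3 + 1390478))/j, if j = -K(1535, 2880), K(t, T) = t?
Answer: -14511805636054045941/2327336300 ≈ -6.2354e+9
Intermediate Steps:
q(h) = 0
j = -1535 (j = -1*1535 = -1535)
(((467515 + 311858)/((-927141 - 589039) + q(155)) + 4774659)*(85**3 + 1390478))/j = (((467515 + 311858)/((-927141 - 589039) + 0) + 4774659)*(85**3 + 1390478))/(-1535) = ((779373/(-1516180 + 0) + 4774659)*(614125 + 1390478))*(-1/1535) = ((779373/(-1516180) + 4774659)*2004603)*(-1/1535) = ((779373*(-1/1516180) + 4774659)*2004603)*(-1/1535) = ((-779373/1516180 + 4774659)*2004603)*(-1/1535) = ((7239241703247/1516180)*2004603)*(-1/1535) = (14511805636054045941/1516180)*(-1/1535) = -14511805636054045941/2327336300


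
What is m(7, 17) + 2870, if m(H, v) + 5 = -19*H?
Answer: 2732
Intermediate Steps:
m(H, v) = -5 - 19*H
m(7, 17) + 2870 = (-5 - 19*7) + 2870 = (-5 - 133) + 2870 = -138 + 2870 = 2732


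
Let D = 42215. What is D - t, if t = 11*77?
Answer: 41368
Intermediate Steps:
t = 847
D - t = 42215 - 1*847 = 42215 - 847 = 41368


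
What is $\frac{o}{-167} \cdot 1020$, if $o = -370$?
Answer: $\frac{377400}{167} \approx 2259.9$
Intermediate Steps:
$\frac{o}{-167} \cdot 1020 = - \frac{370}{-167} \cdot 1020 = \left(-370\right) \left(- \frac{1}{167}\right) 1020 = \frac{370}{167} \cdot 1020 = \frac{377400}{167}$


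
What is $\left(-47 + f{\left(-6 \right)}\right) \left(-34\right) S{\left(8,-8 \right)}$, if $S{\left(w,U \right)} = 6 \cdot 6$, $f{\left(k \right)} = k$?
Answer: $64872$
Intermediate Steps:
$S{\left(w,U \right)} = 36$
$\left(-47 + f{\left(-6 \right)}\right) \left(-34\right) S{\left(8,-8 \right)} = \left(-47 - 6\right) \left(-34\right) 36 = \left(-53\right) \left(-34\right) 36 = 1802 \cdot 36 = 64872$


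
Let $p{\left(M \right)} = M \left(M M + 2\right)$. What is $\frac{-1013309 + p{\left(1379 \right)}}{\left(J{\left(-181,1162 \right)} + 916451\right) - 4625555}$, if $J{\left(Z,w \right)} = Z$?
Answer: $- \frac{2621352388}{3709285} \approx -706.7$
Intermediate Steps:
$p{\left(M \right)} = M \left(2 + M^{2}\right)$ ($p{\left(M \right)} = M \left(M^{2} + 2\right) = M \left(2 + M^{2}\right)$)
$\frac{-1013309 + p{\left(1379 \right)}}{\left(J{\left(-181,1162 \right)} + 916451\right) - 4625555} = \frac{-1013309 + 1379 \left(2 + 1379^{2}\right)}{\left(-181 + 916451\right) - 4625555} = \frac{-1013309 + 1379 \left(2 + 1901641\right)}{916270 - 4625555} = \frac{-1013309 + 1379 \cdot 1901643}{-3709285} = \left(-1013309 + 2622365697\right) \left(- \frac{1}{3709285}\right) = 2621352388 \left(- \frac{1}{3709285}\right) = - \frac{2621352388}{3709285}$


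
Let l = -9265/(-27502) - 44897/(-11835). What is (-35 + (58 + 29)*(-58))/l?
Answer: -1653795229770/1344408569 ≈ -1230.1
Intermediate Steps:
l = 1344408569/325486170 (l = -9265*(-1/27502) - 44897*(-1/11835) = 9265/27502 + 44897/11835 = 1344408569/325486170 ≈ 4.1305)
(-35 + (58 + 29)*(-58))/l = (-35 + (58 + 29)*(-58))/(1344408569/325486170) = (-35 + 87*(-58))*(325486170/1344408569) = (-35 - 5046)*(325486170/1344408569) = -5081*325486170/1344408569 = -1653795229770/1344408569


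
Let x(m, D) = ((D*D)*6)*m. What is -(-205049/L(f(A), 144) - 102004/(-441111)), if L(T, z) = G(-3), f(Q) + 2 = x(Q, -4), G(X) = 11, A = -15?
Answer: 8222567945/441111 ≈ 18641.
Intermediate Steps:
x(m, D) = 6*m*D**2 (x(m, D) = (D**2*6)*m = (6*D**2)*m = 6*m*D**2)
f(Q) = -2 + 96*Q (f(Q) = -2 + 6*Q*(-4)**2 = -2 + 6*Q*16 = -2 + 96*Q)
L(T, z) = 11
-(-205049/L(f(A), 144) - 102004/(-441111)) = -(-205049/11 - 102004/(-441111)) = -(-205049*1/11 - 102004*(-1/441111)) = -(-205049/11 + 102004/441111) = -1*(-8222567945/441111) = 8222567945/441111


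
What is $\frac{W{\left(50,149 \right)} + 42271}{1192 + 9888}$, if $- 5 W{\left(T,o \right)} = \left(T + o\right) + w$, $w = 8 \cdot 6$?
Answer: $\frac{52777}{13850} \approx 3.8106$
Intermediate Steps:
$w = 48$
$W{\left(T,o \right)} = - \frac{48}{5} - \frac{T}{5} - \frac{o}{5}$ ($W{\left(T,o \right)} = - \frac{\left(T + o\right) + 48}{5} = - \frac{48 + T + o}{5} = - \frac{48}{5} - \frac{T}{5} - \frac{o}{5}$)
$\frac{W{\left(50,149 \right)} + 42271}{1192 + 9888} = \frac{\left(- \frac{48}{5} - 10 - \frac{149}{5}\right) + 42271}{1192 + 9888} = \frac{\left(- \frac{48}{5} - 10 - \frac{149}{5}\right) + 42271}{11080} = \left(- \frac{247}{5} + 42271\right) \frac{1}{11080} = \frac{211108}{5} \cdot \frac{1}{11080} = \frac{52777}{13850}$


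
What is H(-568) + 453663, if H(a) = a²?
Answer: 776287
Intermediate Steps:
H(-568) + 453663 = (-568)² + 453663 = 322624 + 453663 = 776287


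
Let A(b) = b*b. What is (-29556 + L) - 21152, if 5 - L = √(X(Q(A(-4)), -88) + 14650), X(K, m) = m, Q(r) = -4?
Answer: -50703 - 3*√1618 ≈ -50824.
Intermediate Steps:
A(b) = b²
L = 5 - 3*√1618 (L = 5 - √(-88 + 14650) = 5 - √14562 = 5 - 3*√1618 ≈ -115.67)
(-29556 + L) - 21152 = (-29556 + (5 - 3*√1618)) - 21152 = (-29551 - 3*√1618) - 21152 = -50703 - 3*√1618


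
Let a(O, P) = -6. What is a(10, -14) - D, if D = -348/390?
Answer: -332/65 ≈ -5.1077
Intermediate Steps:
D = -58/65 (D = -348*1/390 = -58/65 ≈ -0.89231)
a(10, -14) - D = -6 - 1*(-58/65) = -6 + 58/65 = -332/65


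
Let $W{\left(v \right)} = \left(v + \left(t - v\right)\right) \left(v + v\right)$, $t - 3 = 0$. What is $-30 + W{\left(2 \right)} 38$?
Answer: $426$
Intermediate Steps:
$t = 3$ ($t = 3 + 0 = 3$)
$W{\left(v \right)} = 6 v$ ($W{\left(v \right)} = \left(v - \left(-3 + v\right)\right) \left(v + v\right) = 3 \cdot 2 v = 6 v$)
$-30 + W{\left(2 \right)} 38 = -30 + 6 \cdot 2 \cdot 38 = -30 + 12 \cdot 38 = -30 + 456 = 426$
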